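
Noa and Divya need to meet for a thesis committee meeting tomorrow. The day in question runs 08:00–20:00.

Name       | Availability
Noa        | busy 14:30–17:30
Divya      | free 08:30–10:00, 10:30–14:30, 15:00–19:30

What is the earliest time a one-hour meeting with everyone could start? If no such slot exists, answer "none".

Noa free: 08:00-14:30, 17:30-20:00 (invert busy blocks within the working day).
Divya free: 08:30-10:00, 10:30-14:30, 15:00-19:30.
Noa ∩ Divya: 08:30-10:00, 10:30-14:30, 17:30-19:30.
The first common window of at least 60 minutes is 08:30-10:00, so the earliest start is 08:30.

08:30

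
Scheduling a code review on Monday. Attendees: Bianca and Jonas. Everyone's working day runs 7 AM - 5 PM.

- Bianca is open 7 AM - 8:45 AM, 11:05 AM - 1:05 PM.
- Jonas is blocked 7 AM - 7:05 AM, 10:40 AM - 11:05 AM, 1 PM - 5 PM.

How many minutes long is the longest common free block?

115

Bianca free: 07:00-08:45, 11:05-13:05.
Jonas free: 07:05-10:40, 11:05-13:00 (invert busy blocks within the working day).
Bianca ∩ Jonas: 07:05-08:45, 11:05-13:00.
So the common availability across everyone is 07:05-08:45, 11:05-13:00.
The longest is 11:05-13:00 at 115 minutes.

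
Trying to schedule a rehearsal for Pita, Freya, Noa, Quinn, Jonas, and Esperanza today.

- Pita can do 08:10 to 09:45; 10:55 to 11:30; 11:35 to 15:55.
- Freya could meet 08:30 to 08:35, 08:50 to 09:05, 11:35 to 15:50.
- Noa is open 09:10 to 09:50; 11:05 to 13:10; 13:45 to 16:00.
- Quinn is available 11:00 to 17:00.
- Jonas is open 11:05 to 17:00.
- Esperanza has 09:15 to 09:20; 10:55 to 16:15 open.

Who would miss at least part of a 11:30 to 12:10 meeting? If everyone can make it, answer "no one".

Freya, Pita

Pita: not fully free for 11:30-12:10. Freya: not fully free for 11:30-12:10. Noa: free for 11:30-12:10. Quinn: free for 11:30-12:10. Jonas: free for 11:30-12:10. Esperanza: free for 11:30-12:10.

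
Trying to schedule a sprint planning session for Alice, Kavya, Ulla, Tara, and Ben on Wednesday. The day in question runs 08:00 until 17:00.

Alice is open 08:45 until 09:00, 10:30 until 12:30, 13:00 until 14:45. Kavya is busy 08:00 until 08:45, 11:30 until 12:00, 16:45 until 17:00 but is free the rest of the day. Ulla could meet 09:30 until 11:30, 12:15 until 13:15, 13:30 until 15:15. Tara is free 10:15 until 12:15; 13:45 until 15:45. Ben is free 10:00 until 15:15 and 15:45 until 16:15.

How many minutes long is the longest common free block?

Alice free: 08:45-09:00, 10:30-12:30, 13:00-14:45.
Kavya free: 08:45-11:30, 12:00-16:45 (invert busy blocks within the working day).
Ulla free: 09:30-11:30, 12:15-13:15, 13:30-15:15.
Tara free: 10:15-12:15, 13:45-15:45.
Ben free: 10:00-15:15, 15:45-16:15.
Alice ∩ Kavya: 08:45-09:00, 10:30-11:30, 12:00-12:30, 13:00-14:45.
Alice ∩ Kavya ∩ Ulla: 10:30-11:30, 12:15-12:30, 13:00-13:15, 13:30-14:45.
Alice ∩ Kavya ∩ Ulla ∩ Tara: 10:30-11:30, 13:45-14:45.
Alice ∩ Kavya ∩ Ulla ∩ Tara ∩ Ben: 10:30-11:30, 13:45-14:45.
The longest is 10:30-11:30 at 60 minutes.

60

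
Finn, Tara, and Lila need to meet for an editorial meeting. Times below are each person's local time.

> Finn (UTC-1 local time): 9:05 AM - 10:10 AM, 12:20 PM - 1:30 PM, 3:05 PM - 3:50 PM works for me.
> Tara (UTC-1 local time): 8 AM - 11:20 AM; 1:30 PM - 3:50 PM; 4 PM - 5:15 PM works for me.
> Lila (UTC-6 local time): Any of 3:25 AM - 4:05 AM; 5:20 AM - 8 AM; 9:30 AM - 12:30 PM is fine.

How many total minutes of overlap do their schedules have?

Finn in UTC: 10:05-11:10, 13:20-14:30, 16:05-16:50 (add 1h to convert from UTC-1).
Tara in UTC: 09:00-12:20, 14:30-16:50, 17:00-18:15 (add 1h to convert from UTC-1).
Lila in UTC: 09:25-10:05, 11:20-14:00, 15:30-18:30 (add 6h to convert from UTC-6).
Finn ∩ Tara: 10:05-11:10, 16:05-16:50.
Finn ∩ Tara ∩ Lila: 16:05-16:50.
That's a single block of 45 minutes.

45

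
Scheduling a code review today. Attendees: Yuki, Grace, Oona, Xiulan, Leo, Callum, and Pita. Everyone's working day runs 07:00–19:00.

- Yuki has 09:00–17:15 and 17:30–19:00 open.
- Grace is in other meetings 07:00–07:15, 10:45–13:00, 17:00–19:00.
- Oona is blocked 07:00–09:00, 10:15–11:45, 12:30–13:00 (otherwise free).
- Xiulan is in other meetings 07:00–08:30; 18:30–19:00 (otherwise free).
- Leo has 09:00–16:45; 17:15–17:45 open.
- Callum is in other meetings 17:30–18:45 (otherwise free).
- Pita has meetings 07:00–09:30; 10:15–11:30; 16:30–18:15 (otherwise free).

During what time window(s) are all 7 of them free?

Yuki free: 09:00-17:15, 17:30-19:00.
Grace free: 07:15-10:45, 13:00-17:00 (invert busy blocks within the working day).
Oona free: 09:00-10:15, 11:45-12:30, 13:00-19:00 (invert busy blocks within the working day).
Xiulan free: 08:30-18:30 (invert busy blocks within the working day).
Leo free: 09:00-16:45, 17:15-17:45.
Callum free: 07:00-17:30, 18:45-19:00 (invert busy blocks within the working day).
Pita free: 09:30-10:15, 11:30-16:30, 18:15-19:00 (invert busy blocks within the working day).
Yuki ∩ Grace: 09:00-10:45, 13:00-17:00.
Yuki ∩ Grace ∩ Oona: 09:00-10:15, 13:00-17:00.
Yuki ∩ Grace ∩ Oona ∩ Xiulan: 09:00-10:15, 13:00-17:00.
Yuki ∩ Grace ∩ Oona ∩ Xiulan ∩ Leo: 09:00-10:15, 13:00-16:45.
Yuki ∩ Grace ∩ Oona ∩ Xiulan ∩ Leo ∩ Callum: 09:00-10:15, 13:00-16:45.
Yuki ∩ Grace ∩ Oona ∩ Xiulan ∩ Leo ∩ Callum ∩ Pita: 09:30-10:15, 13:00-16:30.

09:30-10:15, 13:00-16:30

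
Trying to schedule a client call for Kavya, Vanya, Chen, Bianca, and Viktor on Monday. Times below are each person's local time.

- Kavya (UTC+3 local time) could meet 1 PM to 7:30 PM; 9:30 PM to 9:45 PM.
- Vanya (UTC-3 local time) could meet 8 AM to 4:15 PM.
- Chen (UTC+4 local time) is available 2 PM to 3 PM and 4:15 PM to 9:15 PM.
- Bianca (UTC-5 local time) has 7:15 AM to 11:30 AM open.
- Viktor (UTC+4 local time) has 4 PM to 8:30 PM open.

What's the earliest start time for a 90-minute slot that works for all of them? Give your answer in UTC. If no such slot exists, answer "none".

12:15

Kavya in UTC: 10:00-16:30, 18:30-18:45 (subtract 3h to convert from UTC+3).
Vanya in UTC: 11:00-19:15 (add 3h to convert from UTC-3).
Chen in UTC: 10:00-11:00, 12:15-17:15 (subtract 4h to convert from UTC+4).
Bianca in UTC: 12:15-16:30 (add 5h to convert from UTC-5).
Viktor in UTC: 12:00-16:30 (subtract 4h to convert from UTC+4).
Kavya ∩ Vanya: 11:00-16:30, 18:30-18:45.
Kavya ∩ Vanya ∩ Chen: 12:15-16:30.
Kavya ∩ Vanya ∩ Chen ∩ Bianca: 12:15-16:30.
Kavya ∩ Vanya ∩ Chen ∩ Bianca ∩ Viktor: 12:15-16:30.
The first common window of at least 90 minutes is 12:15-16:30, so the earliest start is 12:15.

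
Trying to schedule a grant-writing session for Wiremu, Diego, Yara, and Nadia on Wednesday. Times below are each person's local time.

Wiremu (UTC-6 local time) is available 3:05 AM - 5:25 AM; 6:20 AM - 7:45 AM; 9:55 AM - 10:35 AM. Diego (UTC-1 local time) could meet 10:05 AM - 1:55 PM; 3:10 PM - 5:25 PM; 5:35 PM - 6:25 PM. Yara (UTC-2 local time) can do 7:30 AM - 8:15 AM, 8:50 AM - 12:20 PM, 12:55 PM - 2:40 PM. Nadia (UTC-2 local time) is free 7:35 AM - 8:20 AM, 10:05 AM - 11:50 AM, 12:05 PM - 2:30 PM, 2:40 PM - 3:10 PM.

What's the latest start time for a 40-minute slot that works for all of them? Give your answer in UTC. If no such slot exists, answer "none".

13:05

Wiremu in UTC: 09:05-11:25, 12:20-13:45, 15:55-16:35 (add 6h to convert from UTC-6).
Diego in UTC: 11:05-14:55, 16:10-18:25, 18:35-19:25 (add 1h to convert from UTC-1).
Yara in UTC: 09:30-10:15, 10:50-14:20, 14:55-16:40 (add 2h to convert from UTC-2).
Nadia in UTC: 09:35-10:20, 12:05-13:50, 14:05-16:30, 16:40-17:10 (add 2h to convert from UTC-2).
Wiremu ∩ Diego: 11:05-11:25, 12:20-13:45, 16:10-16:35.
Wiremu ∩ Diego ∩ Yara: 11:05-11:25, 12:20-13:45, 16:10-16:35.
Wiremu ∩ Diego ∩ Yara ∩ Nadia: 12:20-13:45, 16:10-16:30.
The last common window of at least 40 minutes is 12:20-13:45; a 40-minute meeting can start as late as 13:05 and still end by 13:45.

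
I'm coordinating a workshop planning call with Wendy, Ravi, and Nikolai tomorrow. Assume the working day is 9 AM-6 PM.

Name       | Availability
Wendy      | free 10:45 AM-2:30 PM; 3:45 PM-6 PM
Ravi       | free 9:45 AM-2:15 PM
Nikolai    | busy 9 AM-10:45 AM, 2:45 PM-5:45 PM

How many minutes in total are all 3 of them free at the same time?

Wendy free: 10:45-14:30, 15:45-18:00.
Ravi free: 09:45-14:15.
Nikolai free: 10:45-14:45, 17:45-18:00 (invert busy blocks within the working day).
Wendy ∩ Ravi: 10:45-14:15.
Wendy ∩ Ravi ∩ Nikolai: 10:45-14:15.
So the common availability across everyone is 10:45-14:15.
That's a single block of 210 minutes.

210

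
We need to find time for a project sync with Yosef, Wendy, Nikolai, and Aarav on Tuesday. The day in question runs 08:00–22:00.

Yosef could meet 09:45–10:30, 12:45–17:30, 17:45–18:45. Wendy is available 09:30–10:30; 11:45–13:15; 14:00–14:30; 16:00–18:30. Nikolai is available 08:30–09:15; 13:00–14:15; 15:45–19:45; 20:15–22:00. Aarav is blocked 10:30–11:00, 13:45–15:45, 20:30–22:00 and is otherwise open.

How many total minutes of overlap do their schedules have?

150

Yosef free: 09:45-10:30, 12:45-17:30, 17:45-18:45.
Wendy free: 09:30-10:30, 11:45-13:15, 14:00-14:30, 16:00-18:30.
Nikolai free: 08:30-09:15, 13:00-14:15, 15:45-19:45, 20:15-22:00.
Aarav free: 08:00-10:30, 11:00-13:45, 15:45-20:30 (invert busy blocks within the working day).
Yosef ∩ Wendy: 09:45-10:30, 12:45-13:15, 14:00-14:30, 16:00-17:30, 17:45-18:30.
Yosef ∩ Wendy ∩ Nikolai: 13:00-13:15, 14:00-14:15, 16:00-17:30, 17:45-18:30.
Yosef ∩ Wendy ∩ Nikolai ∩ Aarav: 13:00-13:15, 16:00-17:30, 17:45-18:30.
Summing the common windows: 15 + 90 + 45 = 150 minutes.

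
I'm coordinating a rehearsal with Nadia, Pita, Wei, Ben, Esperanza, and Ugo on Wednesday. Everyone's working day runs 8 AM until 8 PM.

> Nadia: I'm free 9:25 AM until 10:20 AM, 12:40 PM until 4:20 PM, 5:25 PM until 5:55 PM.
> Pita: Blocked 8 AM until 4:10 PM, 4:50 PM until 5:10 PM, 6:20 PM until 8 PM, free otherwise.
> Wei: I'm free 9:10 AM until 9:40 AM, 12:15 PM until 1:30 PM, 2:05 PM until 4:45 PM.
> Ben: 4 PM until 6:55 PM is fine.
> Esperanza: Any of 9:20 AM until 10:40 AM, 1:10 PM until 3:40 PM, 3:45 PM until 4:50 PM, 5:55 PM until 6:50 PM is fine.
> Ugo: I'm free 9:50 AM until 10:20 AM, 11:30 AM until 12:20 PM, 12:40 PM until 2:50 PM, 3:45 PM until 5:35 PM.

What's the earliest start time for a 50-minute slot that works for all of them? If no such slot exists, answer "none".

none

Nadia free: 09:25-10:20, 12:40-16:20, 17:25-17:55.
Pita free: 16:10-16:50, 17:10-18:20 (invert busy blocks within the working day).
Wei free: 09:10-09:40, 12:15-13:30, 14:05-16:45.
Ben free: 16:00-18:55.
Esperanza free: 09:20-10:40, 13:10-15:40, 15:45-16:50, 17:55-18:50.
Ugo free: 09:50-10:20, 11:30-12:20, 12:40-14:50, 15:45-17:35.
Nadia ∩ Pita: 16:10-16:20, 17:25-17:55.
Nadia ∩ Pita ∩ Wei: 16:10-16:20.
Nadia ∩ Pita ∩ Wei ∩ Ben: 16:10-16:20.
Nadia ∩ Pita ∩ Wei ∩ Ben ∩ Esperanza: 16:10-16:20.
Nadia ∩ Pita ∩ Wei ∩ Ben ∩ Esperanza ∩ Ugo: 16:10-16:20.
Those are the intersection windows.
No common window is at least 50 minutes long.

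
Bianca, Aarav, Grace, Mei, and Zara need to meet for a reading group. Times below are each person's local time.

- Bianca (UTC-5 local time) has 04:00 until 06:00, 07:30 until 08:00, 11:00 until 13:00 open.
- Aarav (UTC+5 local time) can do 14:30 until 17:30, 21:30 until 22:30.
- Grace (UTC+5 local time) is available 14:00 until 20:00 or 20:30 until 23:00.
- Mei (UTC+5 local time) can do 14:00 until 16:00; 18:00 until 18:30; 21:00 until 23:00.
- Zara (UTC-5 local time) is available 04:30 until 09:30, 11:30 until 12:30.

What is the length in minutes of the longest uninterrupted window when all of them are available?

Bianca in UTC: 09:00-11:00, 12:30-13:00, 16:00-18:00 (add 5h to convert from UTC-5).
Aarav in UTC: 09:30-12:30, 16:30-17:30 (subtract 5h to convert from UTC+5).
Grace in UTC: 09:00-15:00, 15:30-18:00 (subtract 5h to convert from UTC+5).
Mei in UTC: 09:00-11:00, 13:00-13:30, 16:00-18:00 (subtract 5h to convert from UTC+5).
Zara in UTC: 09:30-14:30, 16:30-17:30 (add 5h to convert from UTC-5).
Bianca ∩ Aarav: 09:30-11:00, 16:30-17:30.
Bianca ∩ Aarav ∩ Grace: 09:30-11:00, 16:30-17:30.
Bianca ∩ Aarav ∩ Grace ∩ Mei: 09:30-11:00, 16:30-17:30.
Bianca ∩ Aarav ∩ Grace ∩ Mei ∩ Zara: 09:30-11:00, 16:30-17:30.
The longest is 09:30-11:00 at 90 minutes.

90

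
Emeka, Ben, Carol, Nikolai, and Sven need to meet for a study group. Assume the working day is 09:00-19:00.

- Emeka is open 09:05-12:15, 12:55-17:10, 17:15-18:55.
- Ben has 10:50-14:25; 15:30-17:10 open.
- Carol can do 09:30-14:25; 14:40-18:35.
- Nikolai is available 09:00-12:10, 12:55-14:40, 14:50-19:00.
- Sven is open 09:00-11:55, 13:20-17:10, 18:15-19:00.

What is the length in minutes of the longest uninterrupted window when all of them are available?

Emeka ∩ Ben: 10:50-12:15, 12:55-14:25, 15:30-17:10.
Emeka ∩ Ben ∩ Carol: 10:50-12:15, 12:55-14:25, 15:30-17:10.
Emeka ∩ Ben ∩ Carol ∩ Nikolai: 10:50-12:10, 12:55-14:25, 15:30-17:10.
Emeka ∩ Ben ∩ Carol ∩ Nikolai ∩ Sven: 10:50-11:55, 13:20-14:25, 15:30-17:10.
So the common availability across everyone is 10:50-11:55, 13:20-14:25, 15:30-17:10.
The longest is 15:30-17:10 at 100 minutes.

100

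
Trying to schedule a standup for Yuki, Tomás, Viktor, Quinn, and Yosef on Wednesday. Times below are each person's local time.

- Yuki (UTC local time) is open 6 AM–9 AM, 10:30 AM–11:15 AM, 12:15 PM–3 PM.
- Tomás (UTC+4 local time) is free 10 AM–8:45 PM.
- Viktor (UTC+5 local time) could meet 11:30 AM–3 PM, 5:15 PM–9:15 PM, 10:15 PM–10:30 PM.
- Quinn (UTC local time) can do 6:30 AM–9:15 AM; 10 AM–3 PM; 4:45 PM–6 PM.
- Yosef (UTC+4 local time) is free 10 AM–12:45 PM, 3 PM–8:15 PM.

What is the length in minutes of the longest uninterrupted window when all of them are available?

Yuki in UTC: 06:00-09:00, 10:30-11:15, 12:15-15:00.
Tomás in UTC: 06:00-16:45 (subtract 4h to convert from UTC+4).
Viktor in UTC: 06:30-10:00, 12:15-16:15, 17:15-17:30 (subtract 5h to convert from UTC+5).
Quinn in UTC: 06:30-09:15, 10:00-15:00, 16:45-18:00.
Yosef in UTC: 06:00-08:45, 11:00-16:15 (subtract 4h to convert from UTC+4).
Yuki ∩ Tomás: 06:00-09:00, 10:30-11:15, 12:15-15:00.
Yuki ∩ Tomás ∩ Viktor: 06:30-09:00, 12:15-15:00.
Yuki ∩ Tomás ∩ Viktor ∩ Quinn: 06:30-09:00, 12:15-15:00.
Yuki ∩ Tomás ∩ Viktor ∩ Quinn ∩ Yosef: 06:30-08:45, 12:15-15:00.
The longest is 12:15-15:00 at 165 minutes.

165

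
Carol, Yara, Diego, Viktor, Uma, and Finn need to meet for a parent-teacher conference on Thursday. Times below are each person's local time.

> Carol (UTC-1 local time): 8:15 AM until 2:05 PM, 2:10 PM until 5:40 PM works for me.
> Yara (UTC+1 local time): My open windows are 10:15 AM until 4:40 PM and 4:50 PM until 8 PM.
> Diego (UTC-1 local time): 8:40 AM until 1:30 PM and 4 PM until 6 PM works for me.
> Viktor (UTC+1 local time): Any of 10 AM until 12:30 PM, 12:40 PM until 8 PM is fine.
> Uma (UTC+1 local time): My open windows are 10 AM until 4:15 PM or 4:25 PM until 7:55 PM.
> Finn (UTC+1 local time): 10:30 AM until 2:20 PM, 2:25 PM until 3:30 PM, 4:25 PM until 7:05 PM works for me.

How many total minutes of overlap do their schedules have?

340

Carol in UTC: 09:15-15:05, 15:10-18:40 (add 1h to convert from UTC-1).
Yara in UTC: 09:15-15:40, 15:50-19:00 (subtract 1h to convert from UTC+1).
Diego in UTC: 09:40-14:30, 17:00-19:00 (add 1h to convert from UTC-1).
Viktor in UTC: 09:00-11:30, 11:40-19:00 (subtract 1h to convert from UTC+1).
Uma in UTC: 09:00-15:15, 15:25-18:55 (subtract 1h to convert from UTC+1).
Finn in UTC: 09:30-13:20, 13:25-14:30, 15:25-18:05 (subtract 1h to convert from UTC+1).
Carol ∩ Yara: 09:15-15:05, 15:10-15:40, 15:50-18:40.
Carol ∩ Yara ∩ Diego: 09:40-14:30, 17:00-18:40.
Carol ∩ Yara ∩ Diego ∩ Viktor: 09:40-11:30, 11:40-14:30, 17:00-18:40.
Carol ∩ Yara ∩ Diego ∩ Viktor ∩ Uma: 09:40-11:30, 11:40-14:30, 17:00-18:40.
Carol ∩ Yara ∩ Diego ∩ Viktor ∩ Uma ∩ Finn: 09:40-11:30, 11:40-13:20, 13:25-14:30, 17:00-18:05.
Summing the common windows: 110 + 100 + 65 + 65 = 340 minutes.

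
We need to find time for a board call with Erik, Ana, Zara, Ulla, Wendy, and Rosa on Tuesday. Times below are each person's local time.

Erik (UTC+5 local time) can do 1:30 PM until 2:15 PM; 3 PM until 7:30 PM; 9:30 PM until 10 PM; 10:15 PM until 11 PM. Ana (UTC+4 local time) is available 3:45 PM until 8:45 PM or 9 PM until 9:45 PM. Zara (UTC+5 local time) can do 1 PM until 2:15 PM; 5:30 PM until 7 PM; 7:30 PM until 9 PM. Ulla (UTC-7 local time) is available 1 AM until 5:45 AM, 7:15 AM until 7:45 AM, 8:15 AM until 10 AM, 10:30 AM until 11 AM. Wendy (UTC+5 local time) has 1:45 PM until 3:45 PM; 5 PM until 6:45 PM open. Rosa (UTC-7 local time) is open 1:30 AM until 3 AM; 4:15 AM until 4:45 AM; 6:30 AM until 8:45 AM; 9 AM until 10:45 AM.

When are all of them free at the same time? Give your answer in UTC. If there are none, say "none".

Erik in UTC: 08:30-09:15, 10:00-14:30, 16:30-17:00, 17:15-18:00 (subtract 5h to convert from UTC+5).
Ana in UTC: 11:45-16:45, 17:00-17:45 (subtract 4h to convert from UTC+4).
Zara in UTC: 08:00-09:15, 12:30-14:00, 14:30-16:00 (subtract 5h to convert from UTC+5).
Ulla in UTC: 08:00-12:45, 14:15-14:45, 15:15-17:00, 17:30-18:00 (add 7h to convert from UTC-7).
Wendy in UTC: 08:45-10:45, 12:00-13:45 (subtract 5h to convert from UTC+5).
Rosa in UTC: 08:30-10:00, 11:15-11:45, 13:30-15:45, 16:00-17:45 (add 7h to convert from UTC-7).
Erik ∩ Ana: 11:45-14:30, 16:30-16:45, 17:15-17:45.
Erik ∩ Ana ∩ Zara: 12:30-14:00.
Erik ∩ Ana ∩ Zara ∩ Ulla: 12:30-12:45.
Erik ∩ Ana ∩ Zara ∩ Ulla ∩ Wendy: 12:30-12:45.
Erik ∩ Ana ∩ Zara ∩ Ulla ∩ Wendy ∩ Rosa: ∅.
There is no time when everyone is free.

none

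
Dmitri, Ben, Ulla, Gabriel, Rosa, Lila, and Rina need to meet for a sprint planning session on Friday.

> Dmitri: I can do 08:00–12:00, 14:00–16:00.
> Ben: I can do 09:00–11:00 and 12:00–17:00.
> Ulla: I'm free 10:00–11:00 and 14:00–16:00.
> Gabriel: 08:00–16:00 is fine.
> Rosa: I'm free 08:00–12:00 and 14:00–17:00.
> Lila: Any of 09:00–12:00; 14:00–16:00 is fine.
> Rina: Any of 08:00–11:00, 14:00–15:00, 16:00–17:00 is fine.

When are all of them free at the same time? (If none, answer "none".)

10:00-11:00, 14:00-15:00

Dmitri ∩ Ben: 09:00-11:00, 14:00-16:00.
Dmitri ∩ Ben ∩ Ulla: 10:00-11:00, 14:00-16:00.
Dmitri ∩ Ben ∩ Ulla ∩ Gabriel: 10:00-11:00, 14:00-16:00.
Dmitri ∩ Ben ∩ Ulla ∩ Gabriel ∩ Rosa: 10:00-11:00, 14:00-16:00.
Dmitri ∩ Ben ∩ Ulla ∩ Gabriel ∩ Rosa ∩ Lila: 10:00-11:00, 14:00-16:00.
Dmitri ∩ Ben ∩ Ulla ∩ Gabriel ∩ Rosa ∩ Lila ∩ Rina: 10:00-11:00, 14:00-15:00.
Those are the intersection windows.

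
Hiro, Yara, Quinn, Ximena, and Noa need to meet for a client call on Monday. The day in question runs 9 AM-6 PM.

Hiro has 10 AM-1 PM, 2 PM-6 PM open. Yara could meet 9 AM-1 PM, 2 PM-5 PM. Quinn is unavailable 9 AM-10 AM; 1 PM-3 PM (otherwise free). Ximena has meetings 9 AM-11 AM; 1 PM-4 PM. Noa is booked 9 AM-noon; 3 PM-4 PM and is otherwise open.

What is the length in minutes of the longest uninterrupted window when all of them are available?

Hiro free: 10:00-13:00, 14:00-18:00.
Yara free: 09:00-13:00, 14:00-17:00.
Quinn free: 10:00-13:00, 15:00-18:00 (invert busy blocks within the working day).
Ximena free: 11:00-13:00, 16:00-18:00 (invert busy blocks within the working day).
Noa free: 12:00-15:00, 16:00-18:00 (invert busy blocks within the working day).
Hiro ∩ Yara: 10:00-13:00, 14:00-17:00.
Hiro ∩ Yara ∩ Quinn: 10:00-13:00, 15:00-17:00.
Hiro ∩ Yara ∩ Quinn ∩ Ximena: 11:00-13:00, 16:00-17:00.
Hiro ∩ Yara ∩ Quinn ∩ Ximena ∩ Noa: 12:00-13:00, 16:00-17:00.
The longest is 12:00-13:00 at 60 minutes.

60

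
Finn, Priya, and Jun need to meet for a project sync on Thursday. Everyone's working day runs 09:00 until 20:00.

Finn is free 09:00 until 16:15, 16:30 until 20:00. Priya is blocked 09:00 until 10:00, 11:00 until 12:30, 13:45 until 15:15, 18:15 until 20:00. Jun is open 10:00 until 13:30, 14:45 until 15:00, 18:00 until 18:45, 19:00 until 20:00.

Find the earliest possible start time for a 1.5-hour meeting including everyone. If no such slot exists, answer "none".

none

Finn free: 09:00-16:15, 16:30-20:00.
Priya free: 10:00-11:00, 12:30-13:45, 15:15-18:15 (invert busy blocks within the working day).
Jun free: 10:00-13:30, 14:45-15:00, 18:00-18:45, 19:00-20:00.
Finn ∩ Priya: 10:00-11:00, 12:30-13:45, 15:15-16:15, 16:30-18:15.
Finn ∩ Priya ∩ Jun: 10:00-11:00, 12:30-13:30, 18:00-18:15.
Those are the intersection windows.
No common window is at least 90 minutes long.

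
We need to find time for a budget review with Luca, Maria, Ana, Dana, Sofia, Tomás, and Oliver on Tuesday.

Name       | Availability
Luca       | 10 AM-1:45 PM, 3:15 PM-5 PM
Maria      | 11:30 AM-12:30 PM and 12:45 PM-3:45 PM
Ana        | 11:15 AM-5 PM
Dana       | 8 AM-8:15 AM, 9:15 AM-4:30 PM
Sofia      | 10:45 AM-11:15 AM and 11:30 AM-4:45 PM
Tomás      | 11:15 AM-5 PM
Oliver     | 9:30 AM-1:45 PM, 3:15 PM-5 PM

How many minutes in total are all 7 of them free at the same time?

Luca ∩ Maria: 11:30-12:30, 12:45-13:45, 15:15-15:45.
Luca ∩ Maria ∩ Ana: 11:30-12:30, 12:45-13:45, 15:15-15:45.
Luca ∩ Maria ∩ Ana ∩ Dana: 11:30-12:30, 12:45-13:45, 15:15-15:45.
Luca ∩ Maria ∩ Ana ∩ Dana ∩ Sofia: 11:30-12:30, 12:45-13:45, 15:15-15:45.
Luca ∩ Maria ∩ Ana ∩ Dana ∩ Sofia ∩ Tomás: 11:30-12:30, 12:45-13:45, 15:15-15:45.
Luca ∩ Maria ∩ Ana ∩ Dana ∩ Sofia ∩ Tomás ∩ Oliver: 11:30-12:30, 12:45-13:45, 15:15-15:45.
So the common availability across everyone is 11:30-12:30, 12:45-13:45, 15:15-15:45.
Summing the common windows: 60 + 60 + 30 = 150 minutes.

150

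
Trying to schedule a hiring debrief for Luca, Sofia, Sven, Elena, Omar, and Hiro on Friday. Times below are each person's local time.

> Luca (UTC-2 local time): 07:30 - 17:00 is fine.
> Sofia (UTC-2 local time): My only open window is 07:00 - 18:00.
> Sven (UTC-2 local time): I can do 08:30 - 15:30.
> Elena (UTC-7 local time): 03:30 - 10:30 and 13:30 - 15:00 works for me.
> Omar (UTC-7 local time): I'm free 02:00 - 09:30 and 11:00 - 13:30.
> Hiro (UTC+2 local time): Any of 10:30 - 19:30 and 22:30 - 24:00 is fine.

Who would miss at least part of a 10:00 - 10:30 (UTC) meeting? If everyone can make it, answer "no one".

Elena, Sven

Luca in UTC: 09:30-19:00 (add 2h to convert from UTC-2).
Sofia in UTC: 09:00-20:00 (add 2h to convert from UTC-2).
Sven in UTC: 10:30-17:30 (add 2h to convert from UTC-2).
Elena in UTC: 10:30-17:30, 20:30-22:00 (add 7h to convert from UTC-7).
Omar in UTC: 09:00-16:30, 18:00-20:30 (add 7h to convert from UTC-7).
Hiro in UTC: 08:30-17:30, 20:30-22:00 (subtract 2h to convert from UTC+2).
Luca: free for 10:00-10:30. Sofia: free for 10:00-10:30. Sven: not fully free for 10:00-10:30. Elena: not fully free for 10:00-10:30. Omar: free for 10:00-10:30. Hiro: free for 10:00-10:30.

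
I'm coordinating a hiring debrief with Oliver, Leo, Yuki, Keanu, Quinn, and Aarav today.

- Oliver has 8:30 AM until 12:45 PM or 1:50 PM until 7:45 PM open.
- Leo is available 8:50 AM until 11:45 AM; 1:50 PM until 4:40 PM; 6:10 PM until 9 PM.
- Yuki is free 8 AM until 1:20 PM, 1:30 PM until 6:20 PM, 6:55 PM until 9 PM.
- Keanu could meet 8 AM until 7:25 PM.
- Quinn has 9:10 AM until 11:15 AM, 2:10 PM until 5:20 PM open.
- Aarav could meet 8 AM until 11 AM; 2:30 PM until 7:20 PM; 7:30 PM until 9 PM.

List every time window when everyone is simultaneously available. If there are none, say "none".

Oliver ∩ Leo: 08:50-11:45, 13:50-16:40, 18:10-19:45.
Oliver ∩ Leo ∩ Yuki: 08:50-11:45, 13:50-16:40, 18:10-18:20, 18:55-19:45.
Oliver ∩ Leo ∩ Yuki ∩ Keanu: 08:50-11:45, 13:50-16:40, 18:10-18:20, 18:55-19:25.
Oliver ∩ Leo ∩ Yuki ∩ Keanu ∩ Quinn: 09:10-11:15, 14:10-16:40.
Oliver ∩ Leo ∩ Yuki ∩ Keanu ∩ Quinn ∩ Aarav: 09:10-11:00, 14:30-16:40.
Those are the intersection windows.

09:10-11:00, 14:30-16:40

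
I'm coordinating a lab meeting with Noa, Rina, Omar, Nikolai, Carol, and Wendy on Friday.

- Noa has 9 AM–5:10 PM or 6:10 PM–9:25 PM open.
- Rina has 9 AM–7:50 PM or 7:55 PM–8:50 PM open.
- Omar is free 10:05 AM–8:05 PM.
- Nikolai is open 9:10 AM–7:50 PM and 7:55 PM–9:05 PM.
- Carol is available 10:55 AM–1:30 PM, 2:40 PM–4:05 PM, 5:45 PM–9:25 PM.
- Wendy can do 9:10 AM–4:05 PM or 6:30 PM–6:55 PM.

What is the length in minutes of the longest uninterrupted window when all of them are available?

Noa ∩ Rina: 09:00-17:10, 18:10-19:50, 19:55-20:50.
Noa ∩ Rina ∩ Omar: 10:05-17:10, 18:10-19:50, 19:55-20:05.
Noa ∩ Rina ∩ Omar ∩ Nikolai: 10:05-17:10, 18:10-19:50, 19:55-20:05.
Noa ∩ Rina ∩ Omar ∩ Nikolai ∩ Carol: 10:55-13:30, 14:40-16:05, 18:10-19:50, 19:55-20:05.
Noa ∩ Rina ∩ Omar ∩ Nikolai ∩ Carol ∩ Wendy: 10:55-13:30, 14:40-16:05, 18:30-18:55.
The longest is 10:55-13:30 at 155 minutes.

155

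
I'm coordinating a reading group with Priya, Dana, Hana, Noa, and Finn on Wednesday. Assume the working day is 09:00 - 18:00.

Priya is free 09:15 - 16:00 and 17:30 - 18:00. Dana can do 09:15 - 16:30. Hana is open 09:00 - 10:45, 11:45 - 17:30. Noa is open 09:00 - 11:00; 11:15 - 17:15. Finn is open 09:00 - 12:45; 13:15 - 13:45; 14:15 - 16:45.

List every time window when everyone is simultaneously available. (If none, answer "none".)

Priya ∩ Dana: 09:15-16:00.
Priya ∩ Dana ∩ Hana: 09:15-10:45, 11:45-16:00.
Priya ∩ Dana ∩ Hana ∩ Noa: 09:15-10:45, 11:45-16:00.
Priya ∩ Dana ∩ Hana ∩ Noa ∩ Finn: 09:15-10:45, 11:45-12:45, 13:15-13:45, 14:15-16:00.
So the common availability across everyone is 09:15-10:45, 11:45-12:45, 13:15-13:45, 14:15-16:00.

09:15-10:45, 11:45-12:45, 13:15-13:45, 14:15-16:00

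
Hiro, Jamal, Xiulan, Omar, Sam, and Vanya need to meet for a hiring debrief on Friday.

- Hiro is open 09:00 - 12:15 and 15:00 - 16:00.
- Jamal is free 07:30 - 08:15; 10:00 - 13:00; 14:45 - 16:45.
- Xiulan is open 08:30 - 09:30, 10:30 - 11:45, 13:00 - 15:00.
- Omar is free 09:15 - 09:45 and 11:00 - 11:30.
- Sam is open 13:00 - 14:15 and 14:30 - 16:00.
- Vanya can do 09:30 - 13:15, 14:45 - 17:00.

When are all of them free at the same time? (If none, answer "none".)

none

Hiro ∩ Jamal: 10:00-12:15, 15:00-16:00.
Hiro ∩ Jamal ∩ Xiulan: 10:30-11:45.
Hiro ∩ Jamal ∩ Xiulan ∩ Omar: 11:00-11:30.
Hiro ∩ Jamal ∩ Xiulan ∩ Omar ∩ Sam: ∅.
Hiro ∩ Jamal ∩ Xiulan ∩ Omar ∩ Sam ∩ Vanya: ∅.
There is no time when everyone is free.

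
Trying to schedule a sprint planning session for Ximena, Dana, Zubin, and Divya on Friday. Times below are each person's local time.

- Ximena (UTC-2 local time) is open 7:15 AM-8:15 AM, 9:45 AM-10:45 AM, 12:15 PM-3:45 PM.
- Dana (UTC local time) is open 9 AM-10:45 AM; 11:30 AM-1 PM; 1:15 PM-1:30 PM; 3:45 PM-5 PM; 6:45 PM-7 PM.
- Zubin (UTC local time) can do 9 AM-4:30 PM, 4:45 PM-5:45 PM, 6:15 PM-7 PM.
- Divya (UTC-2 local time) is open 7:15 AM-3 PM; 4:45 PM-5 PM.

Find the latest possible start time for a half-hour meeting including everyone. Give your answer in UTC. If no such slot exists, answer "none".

16:00

Ximena in UTC: 09:15-10:15, 11:45-12:45, 14:15-17:45 (add 2h to convert from UTC-2).
Dana in UTC: 09:00-10:45, 11:30-13:00, 13:15-13:30, 15:45-17:00, 18:45-19:00.
Zubin in UTC: 09:00-16:30, 16:45-17:45, 18:15-19:00.
Divya in UTC: 09:15-17:00, 18:45-19:00 (add 2h to convert from UTC-2).
Ximena ∩ Dana: 09:15-10:15, 11:45-12:45, 15:45-17:00.
Ximena ∩ Dana ∩ Zubin: 09:15-10:15, 11:45-12:45, 15:45-16:30, 16:45-17:00.
Ximena ∩ Dana ∩ Zubin ∩ Divya: 09:15-10:15, 11:45-12:45, 15:45-16:30, 16:45-17:00.
The last common window of at least 30 minutes is 15:45-16:30; a 30-minute meeting can start as late as 16:00 and still end by 16:30.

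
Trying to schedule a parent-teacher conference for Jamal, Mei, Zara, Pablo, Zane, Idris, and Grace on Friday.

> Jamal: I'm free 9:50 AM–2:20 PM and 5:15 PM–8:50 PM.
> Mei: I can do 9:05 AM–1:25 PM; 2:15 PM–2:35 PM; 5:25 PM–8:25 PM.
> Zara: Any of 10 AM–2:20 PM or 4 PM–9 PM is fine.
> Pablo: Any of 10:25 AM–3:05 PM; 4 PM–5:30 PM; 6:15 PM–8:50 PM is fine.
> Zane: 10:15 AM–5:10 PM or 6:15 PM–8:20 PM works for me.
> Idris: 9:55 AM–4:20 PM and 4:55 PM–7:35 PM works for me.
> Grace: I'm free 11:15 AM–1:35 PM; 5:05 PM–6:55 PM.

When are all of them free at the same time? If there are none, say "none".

Jamal ∩ Mei: 09:50-13:25, 14:15-14:20, 17:25-20:25.
Jamal ∩ Mei ∩ Zara: 10:00-13:25, 14:15-14:20, 17:25-20:25.
Jamal ∩ Mei ∩ Zara ∩ Pablo: 10:25-13:25, 14:15-14:20, 17:25-17:30, 18:15-20:25.
Jamal ∩ Mei ∩ Zara ∩ Pablo ∩ Zane: 10:25-13:25, 14:15-14:20, 18:15-20:20.
Jamal ∩ Mei ∩ Zara ∩ Pablo ∩ Zane ∩ Idris: 10:25-13:25, 14:15-14:20, 18:15-19:35.
Jamal ∩ Mei ∩ Zara ∩ Pablo ∩ Zane ∩ Idris ∩ Grace: 11:15-13:25, 18:15-18:55.

11:15-13:25, 18:15-18:55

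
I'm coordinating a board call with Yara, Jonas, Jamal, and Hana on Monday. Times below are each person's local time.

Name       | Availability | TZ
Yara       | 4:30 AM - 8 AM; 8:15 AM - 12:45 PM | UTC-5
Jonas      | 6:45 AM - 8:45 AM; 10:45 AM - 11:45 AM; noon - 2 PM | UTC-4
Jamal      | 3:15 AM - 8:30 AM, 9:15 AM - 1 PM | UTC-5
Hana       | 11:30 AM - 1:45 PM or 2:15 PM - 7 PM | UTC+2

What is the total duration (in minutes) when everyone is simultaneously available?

210

Yara in UTC: 09:30-13:00, 13:15-17:45 (add 5h to convert from UTC-5).
Jonas in UTC: 10:45-12:45, 14:45-15:45, 16:00-18:00 (add 4h to convert from UTC-4).
Jamal in UTC: 08:15-13:30, 14:15-18:00 (add 5h to convert from UTC-5).
Hana in UTC: 09:30-11:45, 12:15-17:00 (subtract 2h to convert from UTC+2).
Yara ∩ Jonas: 10:45-12:45, 14:45-15:45, 16:00-17:45.
Yara ∩ Jonas ∩ Jamal: 10:45-12:45, 14:45-15:45, 16:00-17:45.
Yara ∩ Jonas ∩ Jamal ∩ Hana: 10:45-11:45, 12:15-12:45, 14:45-15:45, 16:00-17:00.
Summing the common windows: 60 + 30 + 60 + 60 = 210 minutes.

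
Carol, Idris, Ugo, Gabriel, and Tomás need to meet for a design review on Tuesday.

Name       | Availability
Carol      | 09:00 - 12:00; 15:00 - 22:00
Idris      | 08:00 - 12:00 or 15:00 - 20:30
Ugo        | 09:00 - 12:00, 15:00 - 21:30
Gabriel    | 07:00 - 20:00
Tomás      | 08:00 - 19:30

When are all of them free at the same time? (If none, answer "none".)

09:00-12:00, 15:00-19:30

Carol ∩ Idris: 09:00-12:00, 15:00-20:30.
Carol ∩ Idris ∩ Ugo: 09:00-12:00, 15:00-20:30.
Carol ∩ Idris ∩ Ugo ∩ Gabriel: 09:00-12:00, 15:00-20:00.
Carol ∩ Idris ∩ Ugo ∩ Gabriel ∩ Tomás: 09:00-12:00, 15:00-19:30.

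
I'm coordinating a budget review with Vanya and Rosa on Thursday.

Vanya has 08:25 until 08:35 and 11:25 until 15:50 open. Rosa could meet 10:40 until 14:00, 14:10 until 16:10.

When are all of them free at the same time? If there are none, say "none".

11:25-14:00, 14:10-15:50

Vanya ∩ Rosa: 11:25-14:00, 14:10-15:50.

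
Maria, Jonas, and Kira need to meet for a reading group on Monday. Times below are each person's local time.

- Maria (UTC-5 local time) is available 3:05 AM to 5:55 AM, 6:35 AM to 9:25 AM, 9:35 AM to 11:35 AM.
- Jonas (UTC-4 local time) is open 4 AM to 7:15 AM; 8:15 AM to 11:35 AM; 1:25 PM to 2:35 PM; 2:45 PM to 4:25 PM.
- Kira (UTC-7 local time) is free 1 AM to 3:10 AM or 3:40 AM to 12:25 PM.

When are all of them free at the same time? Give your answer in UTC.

08:05-10:10, 10:40-10:55, 12:15-14:25, 14:35-15:35

Maria in UTC: 08:05-10:55, 11:35-14:25, 14:35-16:35 (add 5h to convert from UTC-5).
Jonas in UTC: 08:00-11:15, 12:15-15:35, 17:25-18:35, 18:45-20:25 (add 4h to convert from UTC-4).
Kira in UTC: 08:00-10:10, 10:40-19:25 (add 7h to convert from UTC-7).
Maria ∩ Jonas: 08:05-10:55, 12:15-14:25, 14:35-15:35.
Maria ∩ Jonas ∩ Kira: 08:05-10:10, 10:40-10:55, 12:15-14:25, 14:35-15:35.
Those are the intersection windows.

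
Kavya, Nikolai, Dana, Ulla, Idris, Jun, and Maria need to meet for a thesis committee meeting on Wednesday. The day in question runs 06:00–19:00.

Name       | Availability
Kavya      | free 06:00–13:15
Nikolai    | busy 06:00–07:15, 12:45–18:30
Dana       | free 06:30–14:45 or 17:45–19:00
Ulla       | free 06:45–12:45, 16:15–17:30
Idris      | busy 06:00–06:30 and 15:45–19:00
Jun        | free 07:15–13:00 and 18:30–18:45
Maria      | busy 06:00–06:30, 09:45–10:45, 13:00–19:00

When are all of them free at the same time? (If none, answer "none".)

07:15-09:45, 10:45-12:45

Kavya free: 06:00-13:15.
Nikolai free: 07:15-12:45, 18:30-19:00 (invert busy blocks within the working day).
Dana free: 06:30-14:45, 17:45-19:00.
Ulla free: 06:45-12:45, 16:15-17:30.
Idris free: 06:30-15:45 (invert busy blocks within the working day).
Jun free: 07:15-13:00, 18:30-18:45.
Maria free: 06:30-09:45, 10:45-13:00 (invert busy blocks within the working day).
Kavya ∩ Nikolai: 07:15-12:45.
Kavya ∩ Nikolai ∩ Dana: 07:15-12:45.
Kavya ∩ Nikolai ∩ Dana ∩ Ulla: 07:15-12:45.
Kavya ∩ Nikolai ∩ Dana ∩ Ulla ∩ Idris: 07:15-12:45.
Kavya ∩ Nikolai ∩ Dana ∩ Ulla ∩ Idris ∩ Jun: 07:15-12:45.
Kavya ∩ Nikolai ∩ Dana ∩ Ulla ∩ Idris ∩ Jun ∩ Maria: 07:15-09:45, 10:45-12:45.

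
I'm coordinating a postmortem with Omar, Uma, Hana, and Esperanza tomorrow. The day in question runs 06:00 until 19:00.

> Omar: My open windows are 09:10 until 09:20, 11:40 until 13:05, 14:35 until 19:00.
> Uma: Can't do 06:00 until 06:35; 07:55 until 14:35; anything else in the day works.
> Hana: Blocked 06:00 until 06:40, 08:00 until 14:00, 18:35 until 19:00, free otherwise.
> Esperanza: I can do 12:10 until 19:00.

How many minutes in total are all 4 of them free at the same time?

Omar free: 09:10-09:20, 11:40-13:05, 14:35-19:00.
Uma free: 06:35-07:55, 14:35-19:00 (invert busy blocks within the working day).
Hana free: 06:40-08:00, 14:00-18:35 (invert busy blocks within the working day).
Esperanza free: 12:10-19:00.
Omar ∩ Uma: 14:35-19:00.
Omar ∩ Uma ∩ Hana: 14:35-18:35.
Omar ∩ Uma ∩ Hana ∩ Esperanza: 14:35-18:35.
That's a single block of 240 minutes.

240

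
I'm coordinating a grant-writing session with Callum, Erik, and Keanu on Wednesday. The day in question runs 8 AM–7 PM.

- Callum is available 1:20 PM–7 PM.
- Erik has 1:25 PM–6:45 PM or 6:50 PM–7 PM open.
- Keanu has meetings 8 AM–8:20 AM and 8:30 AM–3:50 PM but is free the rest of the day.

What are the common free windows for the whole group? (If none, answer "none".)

15:50-18:45, 18:50-19:00

Callum free: 13:20-19:00.
Erik free: 13:25-18:45, 18:50-19:00.
Keanu free: 08:20-08:30, 15:50-19:00 (invert busy blocks within the working day).
Callum ∩ Erik: 13:25-18:45, 18:50-19:00.
Callum ∩ Erik ∩ Keanu: 15:50-18:45, 18:50-19:00.
So the common availability across everyone is 15:50-18:45, 18:50-19:00.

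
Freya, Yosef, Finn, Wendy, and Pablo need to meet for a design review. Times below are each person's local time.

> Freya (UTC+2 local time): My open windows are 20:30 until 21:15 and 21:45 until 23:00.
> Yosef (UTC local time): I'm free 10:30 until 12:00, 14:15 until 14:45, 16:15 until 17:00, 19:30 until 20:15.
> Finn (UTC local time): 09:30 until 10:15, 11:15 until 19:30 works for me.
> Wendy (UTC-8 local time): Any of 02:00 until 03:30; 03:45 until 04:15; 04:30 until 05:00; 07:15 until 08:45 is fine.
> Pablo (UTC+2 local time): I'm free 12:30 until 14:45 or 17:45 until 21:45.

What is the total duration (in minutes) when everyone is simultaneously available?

Freya in UTC: 18:30-19:15, 19:45-21:00 (subtract 2h to convert from UTC+2).
Yosef in UTC: 10:30-12:00, 14:15-14:45, 16:15-17:00, 19:30-20:15.
Finn in UTC: 09:30-10:15, 11:15-19:30.
Wendy in UTC: 10:00-11:30, 11:45-12:15, 12:30-13:00, 15:15-16:45 (add 8h to convert from UTC-8).
Pablo in UTC: 10:30-12:45, 15:45-19:45 (subtract 2h to convert from UTC+2).
Freya ∩ Yosef: 19:45-20:15.
Freya ∩ Yosef ∩ Finn: ∅.
Freya ∩ Yosef ∩ Finn ∩ Wendy: ∅.
Freya ∩ Yosef ∩ Finn ∩ Wendy ∩ Pablo: ∅.
There is no time when everyone is free.
There is no common window, so the total is 0 minutes.

0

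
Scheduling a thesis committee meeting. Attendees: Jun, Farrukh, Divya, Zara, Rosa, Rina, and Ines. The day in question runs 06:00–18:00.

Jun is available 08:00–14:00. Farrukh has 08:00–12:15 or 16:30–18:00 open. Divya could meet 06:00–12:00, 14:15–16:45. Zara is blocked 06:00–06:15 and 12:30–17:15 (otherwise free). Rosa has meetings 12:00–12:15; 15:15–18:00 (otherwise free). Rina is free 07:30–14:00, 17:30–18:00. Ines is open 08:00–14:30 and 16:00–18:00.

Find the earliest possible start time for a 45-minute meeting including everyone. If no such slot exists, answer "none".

Jun free: 08:00-14:00.
Farrukh free: 08:00-12:15, 16:30-18:00.
Divya free: 06:00-12:00, 14:15-16:45.
Zara free: 06:15-12:30, 17:15-18:00 (invert busy blocks within the working day).
Rosa free: 06:00-12:00, 12:15-15:15 (invert busy blocks within the working day).
Rina free: 07:30-14:00, 17:30-18:00.
Ines free: 08:00-14:30, 16:00-18:00.
Jun ∩ Farrukh: 08:00-12:15.
Jun ∩ Farrukh ∩ Divya: 08:00-12:00.
Jun ∩ Farrukh ∩ Divya ∩ Zara: 08:00-12:00.
Jun ∩ Farrukh ∩ Divya ∩ Zara ∩ Rosa: 08:00-12:00.
Jun ∩ Farrukh ∩ Divya ∩ Zara ∩ Rosa ∩ Rina: 08:00-12:00.
Jun ∩ Farrukh ∩ Divya ∩ Zara ∩ Rosa ∩ Rina ∩ Ines: 08:00-12:00.
So the common availability across everyone is 08:00-12:00.
The first common window of at least 45 minutes is 08:00-12:00, so the earliest start is 08:00.

08:00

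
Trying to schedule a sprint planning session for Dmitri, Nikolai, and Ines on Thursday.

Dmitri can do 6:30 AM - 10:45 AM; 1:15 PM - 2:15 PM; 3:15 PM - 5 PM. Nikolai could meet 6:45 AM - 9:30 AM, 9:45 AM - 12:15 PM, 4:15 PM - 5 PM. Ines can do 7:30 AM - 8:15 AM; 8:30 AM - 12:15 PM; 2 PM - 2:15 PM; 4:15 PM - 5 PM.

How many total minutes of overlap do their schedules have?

Dmitri ∩ Nikolai: 06:45-09:30, 09:45-10:45, 16:15-17:00.
Dmitri ∩ Nikolai ∩ Ines: 07:30-08:15, 08:30-09:30, 09:45-10:45, 16:15-17:00.
Summing the common windows: 45 + 60 + 60 + 45 = 210 minutes.

210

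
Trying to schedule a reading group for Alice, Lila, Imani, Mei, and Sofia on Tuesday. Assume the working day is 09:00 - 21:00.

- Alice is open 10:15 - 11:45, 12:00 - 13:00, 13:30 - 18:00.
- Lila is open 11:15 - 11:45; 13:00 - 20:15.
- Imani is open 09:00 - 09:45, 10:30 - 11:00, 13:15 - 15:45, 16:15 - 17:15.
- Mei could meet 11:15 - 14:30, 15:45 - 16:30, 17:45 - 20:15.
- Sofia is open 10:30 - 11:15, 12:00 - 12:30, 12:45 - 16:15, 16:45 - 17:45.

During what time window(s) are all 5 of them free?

Alice ∩ Lila: 11:15-11:45, 13:30-18:00.
Alice ∩ Lila ∩ Imani: 13:30-15:45, 16:15-17:15.
Alice ∩ Lila ∩ Imani ∩ Mei: 13:30-14:30, 16:15-16:30.
Alice ∩ Lila ∩ Imani ∩ Mei ∩ Sofia: 13:30-14:30.

13:30-14:30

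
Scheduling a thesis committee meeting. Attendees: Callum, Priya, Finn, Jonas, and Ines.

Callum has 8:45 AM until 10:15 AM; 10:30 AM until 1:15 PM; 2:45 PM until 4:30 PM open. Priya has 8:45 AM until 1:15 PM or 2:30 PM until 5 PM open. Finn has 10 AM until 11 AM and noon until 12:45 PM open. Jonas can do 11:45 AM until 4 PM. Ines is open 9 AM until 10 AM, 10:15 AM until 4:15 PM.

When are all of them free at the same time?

12:00-12:45

Callum ∩ Priya: 08:45-10:15, 10:30-13:15, 14:45-16:30.
Callum ∩ Priya ∩ Finn: 10:00-10:15, 10:30-11:00, 12:00-12:45.
Callum ∩ Priya ∩ Finn ∩ Jonas: 12:00-12:45.
Callum ∩ Priya ∩ Finn ∩ Jonas ∩ Ines: 12:00-12:45.
So the common availability across everyone is 12:00-12:45.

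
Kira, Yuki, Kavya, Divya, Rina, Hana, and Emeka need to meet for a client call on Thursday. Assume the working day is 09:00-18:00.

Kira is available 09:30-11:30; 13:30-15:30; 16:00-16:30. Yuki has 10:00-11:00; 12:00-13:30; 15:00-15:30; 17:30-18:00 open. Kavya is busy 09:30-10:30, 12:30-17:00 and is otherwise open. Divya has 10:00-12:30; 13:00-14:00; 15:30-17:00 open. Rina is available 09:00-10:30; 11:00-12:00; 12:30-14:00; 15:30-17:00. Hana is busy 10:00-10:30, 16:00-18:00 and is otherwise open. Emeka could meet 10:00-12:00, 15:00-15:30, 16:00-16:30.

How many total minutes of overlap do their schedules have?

0

Kira free: 09:30-11:30, 13:30-15:30, 16:00-16:30.
Yuki free: 10:00-11:00, 12:00-13:30, 15:00-15:30, 17:30-18:00.
Kavya free: 09:00-09:30, 10:30-12:30, 17:00-18:00 (invert busy blocks within the working day).
Divya free: 10:00-12:30, 13:00-14:00, 15:30-17:00.
Rina free: 09:00-10:30, 11:00-12:00, 12:30-14:00, 15:30-17:00.
Hana free: 09:00-10:00, 10:30-16:00 (invert busy blocks within the working day).
Emeka free: 10:00-12:00, 15:00-15:30, 16:00-16:30.
Kira ∩ Yuki: 10:00-11:00, 15:00-15:30.
Kira ∩ Yuki ∩ Kavya: 10:30-11:00.
Kira ∩ Yuki ∩ Kavya ∩ Divya: 10:30-11:00.
Kira ∩ Yuki ∩ Kavya ∩ Divya ∩ Rina: ∅.
Kira ∩ Yuki ∩ Kavya ∩ Divya ∩ Rina ∩ Hana: ∅.
Kira ∩ Yuki ∩ Kavya ∩ Divya ∩ Rina ∩ Hana ∩ Emeka: ∅.
There is no time when everyone is free.
There is no common window, so the total is 0 minutes.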